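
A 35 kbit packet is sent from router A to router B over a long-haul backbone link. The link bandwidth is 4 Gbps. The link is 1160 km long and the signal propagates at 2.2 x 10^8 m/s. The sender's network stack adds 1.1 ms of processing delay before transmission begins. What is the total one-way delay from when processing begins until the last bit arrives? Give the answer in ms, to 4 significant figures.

6.381 ms

L = 35000 bits.
Transmission delay = L/R = 35000 / 4000000000 = 0.00875 ms.
Propagation delay = d/s = 1160000 m / 2.2e+08 m/s = 5.27273 ms.
Plus processing delay 1.1 ms = 1.1 ms.
Total = 6.381 ms.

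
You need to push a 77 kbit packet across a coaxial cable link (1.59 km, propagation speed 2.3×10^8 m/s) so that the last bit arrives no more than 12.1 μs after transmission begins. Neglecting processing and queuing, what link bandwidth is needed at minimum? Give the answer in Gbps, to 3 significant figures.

Propagation delay = 1590 / 2.3e+08 = 6.91304 μs.
Transmission budget = 12.1 − 6.91304 = 5.18696 μs.
R ≥ L / t_tx = 77000 bits / 5.18696e-06 s = 14.8 Gbps.

14.8 Gbps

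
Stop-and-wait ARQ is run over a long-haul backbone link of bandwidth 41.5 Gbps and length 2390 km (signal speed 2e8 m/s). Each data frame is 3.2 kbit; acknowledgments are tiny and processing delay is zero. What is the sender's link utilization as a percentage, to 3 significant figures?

0.000323 %

t_tx = L/R = 3200/41500000000 = 7.71084e-08 s.
t_prop = 2390000/200000000 = 0.01195 s; RTT = 0.0239 s.
Cycle = t_tx + RTT = 0.0239001 s.
Utilization = t_tx / cycle = 7.71084e-08/0.0239001 = 0.000323 %.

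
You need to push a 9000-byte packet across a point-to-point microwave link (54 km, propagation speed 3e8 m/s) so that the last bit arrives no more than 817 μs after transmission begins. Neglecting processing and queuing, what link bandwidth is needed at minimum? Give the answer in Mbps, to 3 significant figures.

113 Mbps

L = 72000 bits.
Propagation delay = 54000 / 300000000 = 180 μs.
Transmission budget = 817 − 180 = 637 μs.
R ≥ L / t_tx = 72000 bits / 0.000637 s = 113 Mbps.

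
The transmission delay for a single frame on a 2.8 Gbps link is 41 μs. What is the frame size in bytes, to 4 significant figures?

14350 bytes

L = R × t_tx = 2800000000 b/s × 4.1e-05 s = 114800 bits.
In bytes: 114800 / 8 = 14350 bytes.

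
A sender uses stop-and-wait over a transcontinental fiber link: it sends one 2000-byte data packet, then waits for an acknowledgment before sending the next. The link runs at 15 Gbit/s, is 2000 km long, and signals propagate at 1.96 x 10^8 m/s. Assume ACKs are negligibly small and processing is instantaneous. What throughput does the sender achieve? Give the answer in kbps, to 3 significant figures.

784 kbps

t_tx = L/R = 16000/15000000000 = 1.06667e-06 s.
t_prop = 2000000/196000000 = 0.0102041 s; RTT = 0.0204082 s.
Cycle = t_tx + RTT = 0.0204092 s.
Throughput = L / cycle = 16000 / 0.0204092 = 784 kbps.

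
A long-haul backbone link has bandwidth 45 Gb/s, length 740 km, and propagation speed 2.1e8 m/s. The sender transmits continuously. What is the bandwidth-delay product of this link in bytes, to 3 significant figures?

Propagation delay = 740000 / 210000000 = 0.00352381 s.
BDP = R × t_prop = 45000000000 × 0.00352381 = 158571000 bits.
In bytes: 158571000/8 = 19800000 bytes.

19800000 bytes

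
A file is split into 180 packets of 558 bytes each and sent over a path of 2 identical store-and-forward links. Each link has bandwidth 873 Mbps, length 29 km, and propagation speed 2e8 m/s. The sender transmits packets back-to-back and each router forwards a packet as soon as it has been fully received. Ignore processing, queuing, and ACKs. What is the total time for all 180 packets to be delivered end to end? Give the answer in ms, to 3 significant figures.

Per-hop transmission t_tx = L/R = 4464/873000000 = 0.0051134 ms.
Per-hop propagation t_prop = 29000/200000000 = 0.145 ms.
Pipeline fill: first packet needs 2·t_tx to clear all hops; remaining 179 packets each add one t_tx.
Total = (2+180-1)·t_tx + 2·t_prop = 181·0.0051134 + 2·0.145 = 1.22 ms.

1.22 ms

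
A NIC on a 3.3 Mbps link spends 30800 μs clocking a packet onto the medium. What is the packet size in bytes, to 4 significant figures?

L = R × t_tx = 3300000 b/s × 0.0308 s = 101640 bits.
In bytes: 101640 / 8 = 12710 bytes.

12710 bytes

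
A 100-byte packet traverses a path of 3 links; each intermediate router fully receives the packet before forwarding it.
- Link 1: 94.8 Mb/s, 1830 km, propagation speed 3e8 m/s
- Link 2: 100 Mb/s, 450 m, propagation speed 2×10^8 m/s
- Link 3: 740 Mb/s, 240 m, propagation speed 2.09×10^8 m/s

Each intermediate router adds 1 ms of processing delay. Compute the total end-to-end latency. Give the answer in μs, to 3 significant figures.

8120 μs

L = 100 × 8 = 800 bits.
Transmission delays (L/R per hop): 8.43882, 8, 1.08108 μs; sum = 17.5199 μs.
Propagation delays (d/s per hop): 6100, 2.25, 1.14833 μs; sum = 6103.4 μs.
Processing at 2 router(s): 2 × 1 ms = 2000 μs.
End-to-end = 8120 μs.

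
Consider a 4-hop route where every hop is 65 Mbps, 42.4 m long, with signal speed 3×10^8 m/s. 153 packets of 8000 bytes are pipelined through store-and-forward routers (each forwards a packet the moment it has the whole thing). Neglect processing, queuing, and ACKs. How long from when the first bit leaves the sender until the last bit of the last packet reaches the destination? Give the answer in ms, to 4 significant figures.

Per-hop transmission t_tx = L/R = 64000/65000000 = 0.984615 ms.
Per-hop propagation t_prop = 42.4/300000000 = 0.000141333 ms.
Pipeline fill: first packet needs 4·t_tx to clear all hops; remaining 152 packets each add one t_tx.
Total = (4+153-1)·t_tx + 4·t_prop = 156·0.984615 + 4·0.000141333 = 153.6 ms.

153.6 ms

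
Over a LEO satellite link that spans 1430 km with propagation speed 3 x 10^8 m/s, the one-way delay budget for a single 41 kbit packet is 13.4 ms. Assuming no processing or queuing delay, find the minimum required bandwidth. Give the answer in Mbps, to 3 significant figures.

4.75 Mbps

Propagation delay = 1430000 / 300000000 = 4.76667 ms.
Transmission budget = 13.4 − 4.76667 = 8.63333 ms.
R ≥ L / t_tx = 41000 bits / 0.00863333 s = 4.75 Mbps.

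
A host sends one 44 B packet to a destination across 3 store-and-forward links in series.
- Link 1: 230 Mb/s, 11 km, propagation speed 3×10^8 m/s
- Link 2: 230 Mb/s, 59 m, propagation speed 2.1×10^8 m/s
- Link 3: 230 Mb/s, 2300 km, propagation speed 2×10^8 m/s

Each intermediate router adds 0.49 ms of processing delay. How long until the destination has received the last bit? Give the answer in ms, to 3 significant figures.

12.5 ms

L = 44 × 8 = 352 bits.
Transmission delay per hop = L/R = 352/230000000 = 0.00153043 ms; 3 hops → 0.0045913 ms.
Propagation delays (d/s per hop): 0.0366667, 0.000280952, 11.5 ms; sum = 11.5369 ms.
Processing at 2 router(s): 2 × 0.49 ms = 0.98 ms.
End-to-end = 12.5 ms.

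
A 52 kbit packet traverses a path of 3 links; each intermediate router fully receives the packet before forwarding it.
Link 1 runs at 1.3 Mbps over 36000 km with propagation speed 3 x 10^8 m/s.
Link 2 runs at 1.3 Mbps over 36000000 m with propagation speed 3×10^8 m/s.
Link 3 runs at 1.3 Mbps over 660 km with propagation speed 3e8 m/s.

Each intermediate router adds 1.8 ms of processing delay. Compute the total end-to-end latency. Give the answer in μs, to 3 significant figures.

366000 μs

L = 52000 bits.
Transmission delay per hop = L/R = 52000/1300000 = 40000 μs; 3 hops → 120000 μs.
Propagation delays (d/s per hop): 120000, 120000, 2200 μs; sum = 242200 μs.
Processing at 2 router(s): 2 × 1.8 ms = 3600 μs.
End-to-end = 366000 μs.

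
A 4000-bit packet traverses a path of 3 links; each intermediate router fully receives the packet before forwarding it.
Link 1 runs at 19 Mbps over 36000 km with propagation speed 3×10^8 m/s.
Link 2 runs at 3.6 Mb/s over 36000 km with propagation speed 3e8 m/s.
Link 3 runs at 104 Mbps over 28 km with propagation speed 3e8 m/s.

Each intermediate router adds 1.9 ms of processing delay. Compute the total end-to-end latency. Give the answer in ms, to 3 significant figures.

245 ms

Transmission delays (L/R per hop): 0.210526, 1.11111, 0.0384615 ms; sum = 1.3601 ms.
Propagation delays (d/s per hop): 120, 120, 0.0933333 ms; sum = 240.093 ms.
Processing at 2 router(s): 2 × 1.9 ms = 3.8 ms.
End-to-end = 245 ms.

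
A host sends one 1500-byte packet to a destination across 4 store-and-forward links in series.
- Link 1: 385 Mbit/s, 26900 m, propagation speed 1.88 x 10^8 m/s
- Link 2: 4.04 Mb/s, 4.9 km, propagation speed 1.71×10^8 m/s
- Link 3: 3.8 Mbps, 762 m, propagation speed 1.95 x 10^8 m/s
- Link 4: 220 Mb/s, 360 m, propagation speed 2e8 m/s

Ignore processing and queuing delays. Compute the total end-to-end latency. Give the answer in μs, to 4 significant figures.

L = 1500 × 8 = 12000 bits.
Transmission delays (L/R per hop): 31.1688, 2970.3, 3157.89, 54.5455 μs; sum = 6213.91 μs.
Propagation delays (d/s per hop): 143.085, 28.655, 3.90769, 1.8 μs; sum = 177.448 μs.
End-to-end = 6391 μs.

6391 μs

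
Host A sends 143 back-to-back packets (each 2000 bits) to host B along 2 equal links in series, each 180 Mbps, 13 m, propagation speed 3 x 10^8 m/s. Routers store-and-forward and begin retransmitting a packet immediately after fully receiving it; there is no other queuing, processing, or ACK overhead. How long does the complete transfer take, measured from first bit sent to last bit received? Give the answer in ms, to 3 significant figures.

1.60 ms

Per-hop transmission t_tx = L/R = 2000/180000000 = 0.0111111 ms.
Per-hop propagation t_prop = 13/300000000 = 4.33333e-05 ms.
Pipeline fill: first packet needs 2·t_tx to clear all hops; remaining 142 packets each add one t_tx.
Total = (2+143-1)·t_tx + 2·t_prop = 144·0.0111111 + 2·4.33333e-05 = 1.60 ms.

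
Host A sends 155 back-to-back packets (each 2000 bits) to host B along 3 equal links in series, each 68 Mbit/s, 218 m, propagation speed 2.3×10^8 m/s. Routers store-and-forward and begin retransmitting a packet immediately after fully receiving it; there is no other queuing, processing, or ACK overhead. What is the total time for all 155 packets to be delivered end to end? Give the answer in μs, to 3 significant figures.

Per-hop transmission t_tx = L/R = 2000/68000000 = 29.4118 μs.
Per-hop propagation t_prop = 218/2.3e+08 = 0.947826 μs.
Pipeline fill: first packet needs 3·t_tx to clear all hops; remaining 154 packets each add one t_tx.
Total = (3+155-1)·t_tx + 3·t_prop = 157·29.4118 + 3·0.947826 = 4620 μs.

4620 μs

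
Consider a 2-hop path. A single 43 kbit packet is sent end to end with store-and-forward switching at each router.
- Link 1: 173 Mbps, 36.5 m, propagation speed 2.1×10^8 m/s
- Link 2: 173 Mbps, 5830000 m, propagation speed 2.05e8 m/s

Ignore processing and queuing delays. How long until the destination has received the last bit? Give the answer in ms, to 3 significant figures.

L = 43000 bits.
Transmission delay per hop = L/R = 43000/173000000 = 0.248555 ms; 2 hops → 0.49711 ms.
Propagation delays (d/s per hop): 0.00017381, 28.439 ms; sum = 28.4392 ms.
End-to-end = 28.9 ms.

28.9 ms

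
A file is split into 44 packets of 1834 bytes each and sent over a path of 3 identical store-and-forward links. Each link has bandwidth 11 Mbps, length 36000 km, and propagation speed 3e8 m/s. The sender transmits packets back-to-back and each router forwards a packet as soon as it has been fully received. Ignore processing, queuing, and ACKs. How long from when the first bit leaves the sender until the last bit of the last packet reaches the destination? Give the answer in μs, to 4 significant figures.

421400 μs

Per-hop transmission t_tx = L/R = 14672/11000000 = 1333.82 μs.
Per-hop propagation t_prop = 36000000/300000000 = 120000 μs.
Pipeline fill: first packet needs 3·t_tx to clear all hops; remaining 43 packets each add one t_tx.
Total = (3+44-1)·t_tx + 3·t_prop = 46·1333.82 + 3·120000 = 421400 μs.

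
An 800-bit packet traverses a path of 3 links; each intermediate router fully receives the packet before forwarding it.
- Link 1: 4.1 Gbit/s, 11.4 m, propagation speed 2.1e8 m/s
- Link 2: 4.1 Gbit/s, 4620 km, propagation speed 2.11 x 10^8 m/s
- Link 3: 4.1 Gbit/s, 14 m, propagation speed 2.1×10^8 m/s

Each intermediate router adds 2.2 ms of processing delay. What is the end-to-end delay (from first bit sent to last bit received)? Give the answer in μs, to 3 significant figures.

Transmission delay per hop = L/R = 800/4.1e+09 = 0.195122 μs; 3 hops → 0.585366 μs.
Propagation delays (d/s per hop): 0.0542857, 21895.7, 0.0666667 μs; sum = 21895.9 μs.
Processing at 2 router(s): 2 × 2.2 ms = 4400 μs.
End-to-end = 26300 μs.

26300 μs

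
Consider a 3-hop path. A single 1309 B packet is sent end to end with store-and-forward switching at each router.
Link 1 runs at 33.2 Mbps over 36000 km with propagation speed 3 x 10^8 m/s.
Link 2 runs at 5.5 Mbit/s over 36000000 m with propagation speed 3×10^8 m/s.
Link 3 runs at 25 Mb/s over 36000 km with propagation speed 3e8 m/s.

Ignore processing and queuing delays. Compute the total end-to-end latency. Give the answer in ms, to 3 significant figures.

363 ms

L = 1309 × 8 = 10472 bits.
Transmission delays (L/R per hop): 0.315422, 1.904, 0.41888 ms; sum = 2.6383 ms.
Propagation delays (d/s per hop): 120, 120, 120 ms; sum = 360 ms.
End-to-end = 363 ms.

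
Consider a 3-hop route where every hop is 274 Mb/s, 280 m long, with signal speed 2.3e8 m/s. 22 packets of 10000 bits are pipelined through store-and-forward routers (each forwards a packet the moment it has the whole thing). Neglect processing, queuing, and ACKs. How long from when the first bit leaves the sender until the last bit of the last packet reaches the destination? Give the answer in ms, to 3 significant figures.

0.880 ms

Per-hop transmission t_tx = L/R = 10000/274000000 = 0.0364964 ms.
Per-hop propagation t_prop = 280/2.3e+08 = 0.00121739 ms.
Pipeline fill: first packet needs 3·t_tx to clear all hops; remaining 21 packets each add one t_tx.
Total = (3+22-1)·t_tx + 3·t_prop = 24·0.0364964 + 3·0.00121739 = 0.880 ms.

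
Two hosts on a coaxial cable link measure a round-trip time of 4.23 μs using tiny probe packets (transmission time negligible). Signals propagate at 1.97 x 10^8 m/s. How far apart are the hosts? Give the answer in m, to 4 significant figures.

416.7 m

One-way propagation = RTT/2 = 2.115 μs.
d = s × t = 197000000 × 2.115e-06 = 416.7 m.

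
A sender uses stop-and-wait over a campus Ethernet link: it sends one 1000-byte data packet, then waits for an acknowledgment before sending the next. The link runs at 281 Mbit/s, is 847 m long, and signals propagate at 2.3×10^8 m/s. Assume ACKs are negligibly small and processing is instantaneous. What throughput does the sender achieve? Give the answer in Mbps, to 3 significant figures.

223 Mbps

t_tx = L/R = 8000/281000000 = 2.84698e-05 s.
t_prop = 847/2.3e+08 = 3.68261e-06 s; RTT = 7.36522e-06 s.
Cycle = t_tx + RTT = 3.5835e-05 s.
Throughput = L / cycle = 8000 / 3.5835e-05 = 223 Mbps.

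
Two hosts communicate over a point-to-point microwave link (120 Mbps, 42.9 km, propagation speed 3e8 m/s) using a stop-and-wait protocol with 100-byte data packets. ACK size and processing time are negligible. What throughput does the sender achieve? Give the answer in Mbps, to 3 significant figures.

2.73 Mbps

t_tx = L/R = 800/120000000 = 6.66667e-06 s.
t_prop = 42900/300000000 = 0.000143 s; RTT = 0.000286 s.
Cycle = t_tx + RTT = 0.000292667 s.
Throughput = L / cycle = 800 / 0.000292667 = 2.73 Mbps.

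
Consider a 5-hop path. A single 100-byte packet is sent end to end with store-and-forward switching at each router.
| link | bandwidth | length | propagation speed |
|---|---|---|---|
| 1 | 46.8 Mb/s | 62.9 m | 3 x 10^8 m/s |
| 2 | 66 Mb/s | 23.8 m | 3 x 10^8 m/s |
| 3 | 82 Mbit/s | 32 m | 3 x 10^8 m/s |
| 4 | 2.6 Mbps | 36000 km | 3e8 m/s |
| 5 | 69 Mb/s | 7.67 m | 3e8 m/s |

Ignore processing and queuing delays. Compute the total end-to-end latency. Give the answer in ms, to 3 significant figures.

L = 100 × 8 = 800 bits.
Transmission delays (L/R per hop): 0.017094, 0.0121212, 0.0097561, 0.307692, 0.0115942 ms; sum = 0.358258 ms.
Propagation delays (d/s per hop): 0.000209667, 7.93333e-05, 0.000106667, 120, 2.55667e-05 ms; sum = 120 ms.
End-to-end = 120 ms.

120 ms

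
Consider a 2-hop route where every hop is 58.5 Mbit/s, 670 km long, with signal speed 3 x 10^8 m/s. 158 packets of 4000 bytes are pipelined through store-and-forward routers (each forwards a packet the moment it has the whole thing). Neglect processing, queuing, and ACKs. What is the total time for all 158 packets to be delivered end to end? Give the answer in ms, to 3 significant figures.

Per-hop transmission t_tx = L/R = 32000/58500000 = 0.547009 ms.
Per-hop propagation t_prop = 670000/300000000 = 2.23333 ms.
Pipeline fill: first packet needs 2·t_tx to clear all hops; remaining 157 packets each add one t_tx.
Total = (2+158-1)·t_tx + 2·t_prop = 159·0.547009 + 2·2.23333 = 91.4 ms.

91.4 ms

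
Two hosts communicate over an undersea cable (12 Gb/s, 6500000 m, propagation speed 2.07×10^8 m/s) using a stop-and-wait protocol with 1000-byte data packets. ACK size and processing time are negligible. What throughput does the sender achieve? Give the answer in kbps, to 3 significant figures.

127 kbps

t_tx = L/R = 8000/12000000000 = 6.66667e-07 s.
t_prop = 6500000/2.07e+08 = 0.031401 s; RTT = 0.0628019 s.
Cycle = t_tx + RTT = 0.0628026 s.
Throughput = L / cycle = 8000 / 0.0628026 = 127 kbps.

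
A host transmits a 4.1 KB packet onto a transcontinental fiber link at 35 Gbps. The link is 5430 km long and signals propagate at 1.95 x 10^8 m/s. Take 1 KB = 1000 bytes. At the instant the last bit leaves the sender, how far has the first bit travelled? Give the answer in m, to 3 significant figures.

183 m

t_tx = L/R = 32800/35000000000 = 9.37143e-07 s.
Distance = s × t_tx = 195000000 × 9.37143e-07 = 183 m.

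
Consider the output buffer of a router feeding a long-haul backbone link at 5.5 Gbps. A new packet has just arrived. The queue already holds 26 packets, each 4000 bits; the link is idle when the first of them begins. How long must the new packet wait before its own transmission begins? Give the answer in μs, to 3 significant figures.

Each queued packet: L/R = 4000/5500000000 = 0.727273 μs.
26 queued → 18.9091 μs.
Queuing delay = 18.9 μs.

18.9 μs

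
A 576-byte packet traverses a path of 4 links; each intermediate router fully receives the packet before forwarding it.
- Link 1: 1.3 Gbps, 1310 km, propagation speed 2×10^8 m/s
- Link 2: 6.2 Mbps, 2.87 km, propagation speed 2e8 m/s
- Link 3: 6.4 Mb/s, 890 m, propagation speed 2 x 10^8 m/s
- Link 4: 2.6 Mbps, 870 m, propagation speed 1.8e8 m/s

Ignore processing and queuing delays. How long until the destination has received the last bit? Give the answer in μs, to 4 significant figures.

L = 576 × 8 = 4608 bits.
Transmission delays (L/R per hop): 3.54462, 743.226, 720, 1772.31 μs; sum = 3239.08 μs.
Propagation delays (d/s per hop): 6550, 14.35, 4.45, 4.83333 μs; sum = 6573.63 μs.
End-to-end = 9813 μs.

9813 μs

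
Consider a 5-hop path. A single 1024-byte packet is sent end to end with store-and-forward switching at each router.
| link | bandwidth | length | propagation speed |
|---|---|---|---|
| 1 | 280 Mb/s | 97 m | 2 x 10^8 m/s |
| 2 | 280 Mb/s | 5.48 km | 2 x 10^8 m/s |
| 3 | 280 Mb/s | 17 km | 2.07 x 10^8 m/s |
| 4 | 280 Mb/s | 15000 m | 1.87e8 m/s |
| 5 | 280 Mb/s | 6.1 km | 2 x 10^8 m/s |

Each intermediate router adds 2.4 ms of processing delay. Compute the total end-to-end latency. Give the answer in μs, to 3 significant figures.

L = 1024 × 8 = 8192 bits.
Transmission delay per hop = L/R = 8192/280000000 = 29.2571 μs; 5 hops → 146.286 μs.
Propagation delays (d/s per hop): 0.485, 27.4, 82.1256, 80.2139, 30.5 μs; sum = 220.725 μs.
Processing at 4 router(s): 4 × 2.4 ms = 9600 μs.
End-to-end = 9970 μs.

9970 μs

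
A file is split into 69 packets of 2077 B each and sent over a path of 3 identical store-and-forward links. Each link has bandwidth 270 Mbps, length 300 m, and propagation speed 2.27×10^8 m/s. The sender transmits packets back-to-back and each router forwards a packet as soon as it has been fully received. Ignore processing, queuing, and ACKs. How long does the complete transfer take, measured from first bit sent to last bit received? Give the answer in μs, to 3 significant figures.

Per-hop transmission t_tx = L/R = 16616/270000000 = 61.5407 μs.
Per-hop propagation t_prop = 300/227000000 = 1.32159 μs.
Pipeline fill: first packet needs 3·t_tx to clear all hops; remaining 68 packets each add one t_tx.
Total = (3+69-1)·t_tx + 3·t_prop = 71·61.5407 + 3·1.32159 = 4370 μs.

4370 μs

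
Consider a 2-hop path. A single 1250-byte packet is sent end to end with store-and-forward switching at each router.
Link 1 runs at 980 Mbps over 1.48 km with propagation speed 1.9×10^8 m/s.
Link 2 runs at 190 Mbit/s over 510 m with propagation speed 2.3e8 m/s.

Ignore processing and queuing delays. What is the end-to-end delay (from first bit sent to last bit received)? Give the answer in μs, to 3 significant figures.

72.8 μs

L = 1250 × 8 = 10000 bits.
Transmission delays (L/R per hop): 10.2041, 52.6316 μs; sum = 62.8357 μs.
Propagation delays (d/s per hop): 7.78947, 2.21739 μs; sum = 10.0069 μs.
End-to-end = 72.8 μs.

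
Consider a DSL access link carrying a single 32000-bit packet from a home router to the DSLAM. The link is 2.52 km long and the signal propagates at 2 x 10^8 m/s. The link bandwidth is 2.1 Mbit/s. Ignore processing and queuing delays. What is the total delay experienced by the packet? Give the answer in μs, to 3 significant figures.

Transmission delay = L/R = 32000 / 2100000 = 15238.1 μs.
Propagation delay = d/s = 2520 m / 200000000 m/s = 12.6 μs.
Total = 15300 μs.

15300 μs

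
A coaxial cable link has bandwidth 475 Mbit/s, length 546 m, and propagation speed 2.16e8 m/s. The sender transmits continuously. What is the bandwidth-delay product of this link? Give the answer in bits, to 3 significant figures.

Propagation delay = 546 / 216000000 = 2.52778e-06 s.
BDP = R × t_prop = 475000000 × 2.52778e-06 = 1200.69 bits.

1200 bits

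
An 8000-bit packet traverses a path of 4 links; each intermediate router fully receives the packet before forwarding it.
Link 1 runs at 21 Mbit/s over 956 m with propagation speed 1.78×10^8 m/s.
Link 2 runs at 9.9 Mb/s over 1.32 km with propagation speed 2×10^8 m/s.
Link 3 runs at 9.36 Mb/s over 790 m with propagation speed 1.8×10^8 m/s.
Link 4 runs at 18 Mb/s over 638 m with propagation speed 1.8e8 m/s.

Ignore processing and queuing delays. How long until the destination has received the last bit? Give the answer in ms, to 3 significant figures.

Transmission delays (L/R per hop): 0.380952, 0.808081, 0.854701, 0.444444 ms; sum = 2.48818 ms.
Propagation delays (d/s per hop): 0.00537079, 0.0066, 0.00438889, 0.00354444 ms; sum = 0.0199041 ms.
End-to-end = 2.51 ms.

2.51 ms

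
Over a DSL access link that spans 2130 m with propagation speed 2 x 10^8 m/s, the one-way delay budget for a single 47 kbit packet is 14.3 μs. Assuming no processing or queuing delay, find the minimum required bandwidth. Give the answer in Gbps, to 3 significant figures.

Propagation delay = 2130 / 200000000 = 10.65 μs.
Transmission budget = 14.3 − 10.65 = 3.65 μs.
R ≥ L / t_tx = 47000 bits / 3.65e-06 s = 12.9 Gbps.

12.9 Gbps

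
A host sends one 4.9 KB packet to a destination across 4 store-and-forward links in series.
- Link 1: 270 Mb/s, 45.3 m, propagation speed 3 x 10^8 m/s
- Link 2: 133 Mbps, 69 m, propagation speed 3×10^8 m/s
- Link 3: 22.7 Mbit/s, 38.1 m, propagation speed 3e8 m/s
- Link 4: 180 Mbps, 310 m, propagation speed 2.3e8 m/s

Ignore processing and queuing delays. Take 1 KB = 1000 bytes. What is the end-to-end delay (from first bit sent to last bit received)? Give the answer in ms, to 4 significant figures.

2.386 ms

L = 39200 bits.
Transmission delays (L/R per hop): 0.145185, 0.294737, 1.72687, 0.217778 ms; sum = 2.38457 ms.
Propagation delays (d/s per hop): 0.000151, 0.00023, 0.000127, 0.00134783 ms; sum = 0.00185583 ms.
End-to-end = 2.386 ms.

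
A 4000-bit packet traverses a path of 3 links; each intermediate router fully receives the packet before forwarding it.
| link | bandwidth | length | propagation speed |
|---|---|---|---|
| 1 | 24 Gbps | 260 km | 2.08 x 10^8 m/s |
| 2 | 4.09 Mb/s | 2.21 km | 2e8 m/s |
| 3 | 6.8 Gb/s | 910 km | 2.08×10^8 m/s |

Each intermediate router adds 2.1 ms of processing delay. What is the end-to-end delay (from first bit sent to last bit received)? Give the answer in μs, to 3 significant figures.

Transmission delays (L/R per hop): 0.166667, 977.995, 0.588235 μs; sum = 978.75 μs.
Propagation delays (d/s per hop): 1250, 11.05, 4375 μs; sum = 5636.05 μs.
Processing at 2 router(s): 2 × 2.1 ms = 4200 μs.
End-to-end = 10800 μs.

10800 μs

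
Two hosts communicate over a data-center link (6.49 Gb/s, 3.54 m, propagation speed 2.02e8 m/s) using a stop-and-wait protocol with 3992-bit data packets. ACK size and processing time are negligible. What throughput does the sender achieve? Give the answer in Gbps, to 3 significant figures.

6.14 Gbps

t_tx = L/R = 3992/6490000000 = 6.151e-07 s.
t_prop = 3.54/202000000 = 1.75248e-08 s; RTT = 3.50495e-08 s.
Cycle = t_tx + RTT = 6.5015e-07 s.
Throughput = L / cycle = 3992 / 6.5015e-07 = 6.14 Gbps.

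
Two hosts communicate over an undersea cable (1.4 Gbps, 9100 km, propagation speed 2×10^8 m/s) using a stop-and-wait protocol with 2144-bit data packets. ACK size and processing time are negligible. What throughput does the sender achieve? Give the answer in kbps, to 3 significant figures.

t_tx = L/R = 2144/1400000000 = 1.53143e-06 s.
t_prop = 9100000/200000000 = 0.0455 s; RTT = 0.091 s.
Cycle = t_tx + RTT = 0.0910015 s.
Throughput = L / cycle = 2144 / 0.0910015 = 23.6 kbps.

23.6 kbps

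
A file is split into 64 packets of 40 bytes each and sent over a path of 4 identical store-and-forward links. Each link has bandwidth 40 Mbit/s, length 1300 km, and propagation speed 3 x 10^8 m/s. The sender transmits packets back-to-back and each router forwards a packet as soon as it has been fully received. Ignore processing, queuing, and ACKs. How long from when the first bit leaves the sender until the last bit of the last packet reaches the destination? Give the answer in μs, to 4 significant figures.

Per-hop transmission t_tx = L/R = 320/40000000 = 8 μs.
Per-hop propagation t_prop = 1300000/300000000 = 4333.33 μs.
Pipeline fill: first packet needs 4·t_tx to clear all hops; remaining 63 packets each add one t_tx.
Total = (4+64-1)·t_tx + 4·t_prop = 67·8 + 4·4333.33 = 17870 μs.

17870 μs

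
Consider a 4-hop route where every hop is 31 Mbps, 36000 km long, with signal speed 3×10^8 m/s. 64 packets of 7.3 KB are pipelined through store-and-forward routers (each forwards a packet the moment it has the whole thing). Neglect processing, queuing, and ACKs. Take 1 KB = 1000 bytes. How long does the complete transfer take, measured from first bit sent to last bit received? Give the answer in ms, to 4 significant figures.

606.2 ms

Per-hop transmission t_tx = L/R = 58400/31000000 = 1.88387 ms.
Per-hop propagation t_prop = 36000000/300000000 = 120 ms.
Pipeline fill: first packet needs 4·t_tx to clear all hops; remaining 63 packets each add one t_tx.
Total = (4+64-1)·t_tx + 4·t_prop = 67·1.88387 + 4·120 = 606.2 ms.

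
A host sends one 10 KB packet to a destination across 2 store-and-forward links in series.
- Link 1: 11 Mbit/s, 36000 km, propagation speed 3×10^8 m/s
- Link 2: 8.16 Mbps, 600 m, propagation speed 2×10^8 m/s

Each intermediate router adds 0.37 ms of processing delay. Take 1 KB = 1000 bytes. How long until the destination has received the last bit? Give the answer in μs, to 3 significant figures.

L = 80000 bits.
Transmission delays (L/R per hop): 7272.73, 9803.92 μs; sum = 17076.6 μs.
Propagation delays (d/s per hop): 120000, 3 μs; sum = 120003 μs.
Processing at 1 router(s): 1 × 0.37 ms = 370 μs.
End-to-end = 137000 μs.

137000 μs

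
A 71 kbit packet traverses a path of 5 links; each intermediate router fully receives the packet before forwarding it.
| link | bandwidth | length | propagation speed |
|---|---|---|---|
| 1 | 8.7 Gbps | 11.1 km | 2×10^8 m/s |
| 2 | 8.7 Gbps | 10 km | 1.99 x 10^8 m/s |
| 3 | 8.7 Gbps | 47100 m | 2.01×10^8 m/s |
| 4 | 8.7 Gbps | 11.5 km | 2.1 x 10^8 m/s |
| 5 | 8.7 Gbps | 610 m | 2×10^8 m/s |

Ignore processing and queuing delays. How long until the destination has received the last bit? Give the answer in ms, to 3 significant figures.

L = 71000 bits.
Transmission delay per hop = L/R = 71000/8700000000 = 0.00816092 ms; 5 hops → 0.0408046 ms.
Propagation delays (d/s per hop): 0.0555, 0.0502513, 0.234328, 0.0547619, 0.00305 ms; sum = 0.397892 ms.
End-to-end = 0.439 ms.

0.439 ms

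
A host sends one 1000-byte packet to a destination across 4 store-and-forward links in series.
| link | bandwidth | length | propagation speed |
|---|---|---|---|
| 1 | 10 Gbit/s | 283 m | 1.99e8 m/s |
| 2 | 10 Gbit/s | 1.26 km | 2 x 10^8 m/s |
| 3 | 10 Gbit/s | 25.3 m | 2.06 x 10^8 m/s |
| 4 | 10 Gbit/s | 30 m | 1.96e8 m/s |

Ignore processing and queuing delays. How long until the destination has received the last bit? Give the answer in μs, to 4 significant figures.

11.20 μs

L = 1000 × 8 = 8000 bits.
Transmission delay per hop = L/R = 8000/10000000000 = 0.8 μs; 4 hops → 3.2 μs.
Propagation delays (d/s per hop): 1.42211, 6.3, 0.122816, 0.153061 μs; sum = 7.99799 μs.
End-to-end = 11.20 μs.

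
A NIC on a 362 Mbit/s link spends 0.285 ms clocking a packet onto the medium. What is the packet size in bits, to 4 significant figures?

103200 bits

L = R × t_tx = 362000000 b/s × 0.000285 s = 103170 bits.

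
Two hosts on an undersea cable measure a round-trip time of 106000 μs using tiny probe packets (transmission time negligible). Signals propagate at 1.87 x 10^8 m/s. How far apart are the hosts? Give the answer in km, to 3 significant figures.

One-way propagation = RTT/2 = 53000 μs.
d = s × t = 187000000 × 0.053 = 9910 km.

9910 km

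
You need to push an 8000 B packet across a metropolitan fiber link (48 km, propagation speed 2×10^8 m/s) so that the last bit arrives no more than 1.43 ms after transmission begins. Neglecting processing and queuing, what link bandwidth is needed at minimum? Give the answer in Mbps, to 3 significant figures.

53.8 Mbps

L = 64000 bits.
Propagation delay = 48000 / 200000000 = 0.24 ms.
Transmission budget = 1.43 − 0.24 = 1.19 ms.
R ≥ L / t_tx = 64000 bits / 0.00119 s = 53.8 Mbps.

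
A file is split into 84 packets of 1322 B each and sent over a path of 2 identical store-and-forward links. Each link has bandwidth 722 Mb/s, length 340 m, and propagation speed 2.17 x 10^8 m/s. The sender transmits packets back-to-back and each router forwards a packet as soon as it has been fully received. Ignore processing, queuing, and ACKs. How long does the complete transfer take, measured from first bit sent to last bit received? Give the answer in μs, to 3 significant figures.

Per-hop transmission t_tx = L/R = 10576/722000000 = 14.6482 μs.
Per-hop propagation t_prop = 340/217000000 = 1.56682 μs.
Pipeline fill: first packet needs 2·t_tx to clear all hops; remaining 83 packets each add one t_tx.
Total = (2+84-1)·t_tx + 2·t_prop = 85·14.6482 + 2·1.56682 = 1250 μs.

1250 μs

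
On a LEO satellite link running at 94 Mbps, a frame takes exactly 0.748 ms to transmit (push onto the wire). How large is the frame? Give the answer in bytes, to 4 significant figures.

L = R × t_tx = 94000000 b/s × 0.000748 s = 70312 bits.
In bytes: 70312 / 8 = 8789 bytes.

8789 bytes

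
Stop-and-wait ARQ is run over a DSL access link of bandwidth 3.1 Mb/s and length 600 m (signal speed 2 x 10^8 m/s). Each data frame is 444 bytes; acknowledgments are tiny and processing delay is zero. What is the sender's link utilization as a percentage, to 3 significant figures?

99.5 %

t_tx = L/R = 3552/3100000 = 0.00114581 s.
t_prop = 600/200000000 = 3e-06 s; RTT = 6e-06 s.
Cycle = t_tx + RTT = 0.00115181 s.
Utilization = t_tx / cycle = 0.00114581/0.00115181 = 99.5 %.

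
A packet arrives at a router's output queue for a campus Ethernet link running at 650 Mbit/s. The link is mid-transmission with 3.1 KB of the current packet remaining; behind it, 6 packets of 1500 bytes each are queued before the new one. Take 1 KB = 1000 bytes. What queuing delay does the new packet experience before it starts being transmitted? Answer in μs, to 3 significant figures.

149 μs

Each queued packet: L/R = 12000/650000000 = 18.4615 μs.
6 queued → 110.769 μs.
Plus remaining 24800 bits of current packet: 38.1538 μs.
Queuing delay = 149 μs.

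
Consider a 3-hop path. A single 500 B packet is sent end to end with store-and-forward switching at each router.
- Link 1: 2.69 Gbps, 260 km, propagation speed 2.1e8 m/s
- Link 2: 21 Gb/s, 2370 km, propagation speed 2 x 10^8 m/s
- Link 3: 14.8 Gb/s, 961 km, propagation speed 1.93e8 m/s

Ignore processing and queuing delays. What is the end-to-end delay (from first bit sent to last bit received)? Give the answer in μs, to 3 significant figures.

L = 500 × 8 = 4000 bits.
Transmission delays (L/R per hop): 1.48699, 0.190476, 0.27027 μs; sum = 1.94774 μs.
Propagation delays (d/s per hop): 1238.1, 11850, 4979.27 μs; sum = 18067.4 μs.
End-to-end = 18100 μs.

18100 μs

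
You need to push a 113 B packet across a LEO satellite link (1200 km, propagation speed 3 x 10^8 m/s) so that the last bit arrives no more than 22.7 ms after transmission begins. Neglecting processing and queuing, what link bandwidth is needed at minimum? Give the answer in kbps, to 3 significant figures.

L = 904 bits.
Propagation delay = 1200000 / 300000000 = 4 ms.
Transmission budget = 22.7 − 4 = 18.7 ms.
R ≥ L / t_tx = 904 bits / 0.0187 s = 48.3 kbps.

48.3 kbps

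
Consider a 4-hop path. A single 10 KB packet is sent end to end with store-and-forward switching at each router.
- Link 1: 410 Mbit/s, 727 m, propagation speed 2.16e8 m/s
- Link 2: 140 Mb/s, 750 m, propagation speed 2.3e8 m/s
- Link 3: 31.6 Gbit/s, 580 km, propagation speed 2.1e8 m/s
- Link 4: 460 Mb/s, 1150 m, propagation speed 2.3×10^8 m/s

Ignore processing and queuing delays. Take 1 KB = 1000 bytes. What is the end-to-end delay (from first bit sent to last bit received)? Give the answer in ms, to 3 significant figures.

3.72 ms

L = 80000 bits.
Transmission delays (L/R per hop): 0.195122, 0.571429, 0.00253165, 0.173913 ms; sum = 0.942995 ms.
Propagation delays (d/s per hop): 0.00336574, 0.00326087, 2.7619, 0.005 ms; sum = 2.77353 ms.
End-to-end = 3.72 ms.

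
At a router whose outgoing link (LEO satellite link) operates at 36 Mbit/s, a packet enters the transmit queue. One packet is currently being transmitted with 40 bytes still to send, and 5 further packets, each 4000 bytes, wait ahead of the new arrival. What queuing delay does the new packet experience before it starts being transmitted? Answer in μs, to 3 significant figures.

Each queued packet: L/R = 32000/36000000 = 888.889 μs.
5 queued → 4444.44 μs.
Plus remaining 320 bits of current packet: 8.88889 μs.
Queuing delay = 4450 μs.

4450 μs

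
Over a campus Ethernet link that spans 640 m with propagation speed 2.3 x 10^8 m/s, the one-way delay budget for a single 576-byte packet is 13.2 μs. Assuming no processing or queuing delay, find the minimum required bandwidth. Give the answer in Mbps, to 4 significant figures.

442.3 Mbps

L = 4608 bits.
Propagation delay = 640 / 2.3e+08 = 2.78261 μs.
Transmission budget = 13.2 − 2.78261 = 10.4174 μs.
R ≥ L / t_tx = 4608 bits / 1.04174e-05 s = 442.3 Mbps.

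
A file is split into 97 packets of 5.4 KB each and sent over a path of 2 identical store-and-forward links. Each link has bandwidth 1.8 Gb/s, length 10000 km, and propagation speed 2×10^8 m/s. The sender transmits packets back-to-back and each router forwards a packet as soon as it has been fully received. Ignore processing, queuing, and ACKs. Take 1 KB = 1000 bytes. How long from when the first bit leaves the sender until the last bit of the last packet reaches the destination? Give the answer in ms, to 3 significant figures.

102 ms

Per-hop transmission t_tx = L/R = 43200/1800000000 = 0.024 ms.
Per-hop propagation t_prop = 10000000/200000000 = 50 ms.
Pipeline fill: first packet needs 2·t_tx to clear all hops; remaining 96 packets each add one t_tx.
Total = (2+97-1)·t_tx + 2·t_prop = 98·0.024 + 2·50 = 102 ms.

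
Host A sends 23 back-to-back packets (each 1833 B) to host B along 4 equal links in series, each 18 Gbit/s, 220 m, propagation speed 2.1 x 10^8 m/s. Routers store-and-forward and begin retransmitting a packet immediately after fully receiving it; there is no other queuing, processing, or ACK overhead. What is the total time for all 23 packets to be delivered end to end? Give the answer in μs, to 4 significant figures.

Per-hop transmission t_tx = L/R = 14664/18000000000 = 0.814667 μs.
Per-hop propagation t_prop = 220/210000000 = 1.04762 μs.
Pipeline fill: first packet needs 4·t_tx to clear all hops; remaining 22 packets each add one t_tx.
Total = (4+23-1)·t_tx + 4·t_prop = 26·0.814667 + 4·1.04762 = 25.37 μs.

25.37 μs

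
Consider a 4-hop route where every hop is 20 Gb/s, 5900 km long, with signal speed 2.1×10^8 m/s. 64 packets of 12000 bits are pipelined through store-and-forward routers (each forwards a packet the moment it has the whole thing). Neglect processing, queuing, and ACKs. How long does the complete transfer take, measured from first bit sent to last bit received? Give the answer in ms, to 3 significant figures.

Per-hop transmission t_tx = L/R = 12000/20000000000 = 0.0006 ms.
Per-hop propagation t_prop = 5900000/210000000 = 28.0952 ms.
Pipeline fill: first packet needs 4·t_tx to clear all hops; remaining 63 packets each add one t_tx.
Total = (4+64-1)·t_tx + 4·t_prop = 67·0.0006 + 4·28.0952 = 112 ms.

112 ms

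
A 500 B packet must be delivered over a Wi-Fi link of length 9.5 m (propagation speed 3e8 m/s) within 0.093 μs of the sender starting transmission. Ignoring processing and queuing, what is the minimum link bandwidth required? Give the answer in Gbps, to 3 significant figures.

L = 4000 bits.
Propagation delay = 9.5 / 300000000 = 0.0316667 μs.
Transmission budget = 0.093 − 0.0316667 = 0.0613333 μs.
R ≥ L / t_tx = 4000 bits / 6.13333e-08 s = 65.2 Gbps.

65.2 Gbps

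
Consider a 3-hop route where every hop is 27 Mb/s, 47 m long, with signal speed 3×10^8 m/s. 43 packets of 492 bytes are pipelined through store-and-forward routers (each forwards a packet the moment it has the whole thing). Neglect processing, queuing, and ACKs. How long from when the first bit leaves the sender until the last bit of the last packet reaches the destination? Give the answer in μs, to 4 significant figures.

Per-hop transmission t_tx = L/R = 3936/27000000 = 145.778 μs.
Per-hop propagation t_prop = 47/300000000 = 0.156667 μs.
Pipeline fill: first packet needs 3·t_tx to clear all hops; remaining 42 packets each add one t_tx.
Total = (3+43-1)·t_tx + 3·t_prop = 45·145.778 + 3·0.156667 = 6560 μs.

6560 μs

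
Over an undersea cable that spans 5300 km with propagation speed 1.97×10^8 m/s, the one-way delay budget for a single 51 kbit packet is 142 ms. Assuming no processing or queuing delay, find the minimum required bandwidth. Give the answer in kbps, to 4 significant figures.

443.1 kbps

Propagation delay = 5300000 / 197000000 = 26.9036 ms.
Transmission budget = 142 − 26.9036 = 115.096 ms.
R ≥ L / t_tx = 51000 bits / 0.115096 s = 443.1 kbps.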